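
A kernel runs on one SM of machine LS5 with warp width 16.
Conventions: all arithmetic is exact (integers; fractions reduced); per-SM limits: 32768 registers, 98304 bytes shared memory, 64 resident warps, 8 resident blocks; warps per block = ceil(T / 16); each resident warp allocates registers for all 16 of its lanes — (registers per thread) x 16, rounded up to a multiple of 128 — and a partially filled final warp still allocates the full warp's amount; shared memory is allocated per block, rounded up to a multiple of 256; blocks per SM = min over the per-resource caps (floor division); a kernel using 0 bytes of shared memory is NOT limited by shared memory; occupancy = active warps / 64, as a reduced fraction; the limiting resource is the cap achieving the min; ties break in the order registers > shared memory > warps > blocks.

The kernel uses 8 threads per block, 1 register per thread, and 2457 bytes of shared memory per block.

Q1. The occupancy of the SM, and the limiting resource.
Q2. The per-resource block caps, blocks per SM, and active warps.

Answer: occupancy 1/8, limited by blocks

registers: 256 blocks
shared memory: 38 blocks
warps: 64 blocks
blocks: 8 blocks

Answer: 8 blocks, 8 active warps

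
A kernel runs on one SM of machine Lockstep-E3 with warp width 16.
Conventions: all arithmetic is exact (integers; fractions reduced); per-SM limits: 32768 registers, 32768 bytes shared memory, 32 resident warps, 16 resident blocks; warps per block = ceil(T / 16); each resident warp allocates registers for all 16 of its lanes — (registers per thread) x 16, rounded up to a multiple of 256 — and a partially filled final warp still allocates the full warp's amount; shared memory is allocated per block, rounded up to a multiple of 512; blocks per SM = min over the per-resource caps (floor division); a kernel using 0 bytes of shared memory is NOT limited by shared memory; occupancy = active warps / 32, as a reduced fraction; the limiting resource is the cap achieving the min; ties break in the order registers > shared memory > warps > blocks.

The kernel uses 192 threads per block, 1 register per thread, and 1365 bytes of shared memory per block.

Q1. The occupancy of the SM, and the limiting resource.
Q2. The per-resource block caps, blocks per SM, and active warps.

Answer: occupancy 3/4, limited by warps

registers: 10 blocks
shared memory: 21 blocks
warps: 2 blocks
blocks: 16 blocks

Answer: 2 blocks, 24 active warps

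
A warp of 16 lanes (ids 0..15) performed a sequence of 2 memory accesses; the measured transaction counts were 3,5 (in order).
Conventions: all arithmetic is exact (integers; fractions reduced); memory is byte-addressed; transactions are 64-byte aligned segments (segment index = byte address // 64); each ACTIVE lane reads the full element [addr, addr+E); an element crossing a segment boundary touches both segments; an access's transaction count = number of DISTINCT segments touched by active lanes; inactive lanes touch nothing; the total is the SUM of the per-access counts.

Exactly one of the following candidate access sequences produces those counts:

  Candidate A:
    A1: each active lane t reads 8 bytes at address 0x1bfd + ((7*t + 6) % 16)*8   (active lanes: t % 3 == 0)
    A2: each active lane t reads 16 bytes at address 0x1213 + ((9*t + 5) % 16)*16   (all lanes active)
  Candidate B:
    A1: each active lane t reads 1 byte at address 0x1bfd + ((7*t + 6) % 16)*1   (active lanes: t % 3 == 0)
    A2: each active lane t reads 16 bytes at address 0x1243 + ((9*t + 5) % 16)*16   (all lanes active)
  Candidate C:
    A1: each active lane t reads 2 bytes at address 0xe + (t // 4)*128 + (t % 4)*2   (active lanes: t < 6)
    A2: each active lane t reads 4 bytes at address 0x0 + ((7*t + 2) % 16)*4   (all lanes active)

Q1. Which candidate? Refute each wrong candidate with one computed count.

B: A1 gives 2 transactions, not 3
C: A1 gives 2 transactions, not 3
A: all counts match (3,5)

Answer: A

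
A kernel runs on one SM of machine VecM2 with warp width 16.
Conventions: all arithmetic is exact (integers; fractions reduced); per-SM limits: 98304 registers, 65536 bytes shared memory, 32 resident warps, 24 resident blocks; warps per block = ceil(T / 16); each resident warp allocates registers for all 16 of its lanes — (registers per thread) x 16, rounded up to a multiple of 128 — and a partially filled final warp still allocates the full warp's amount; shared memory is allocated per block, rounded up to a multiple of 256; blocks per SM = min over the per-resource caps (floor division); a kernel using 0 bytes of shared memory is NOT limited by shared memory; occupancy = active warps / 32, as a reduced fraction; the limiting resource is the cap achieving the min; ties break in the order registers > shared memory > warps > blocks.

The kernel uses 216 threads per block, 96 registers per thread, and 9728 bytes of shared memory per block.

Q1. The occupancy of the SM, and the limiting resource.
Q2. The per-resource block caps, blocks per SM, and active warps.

Answer: occupancy 7/8, limited by warps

registers: 4 blocks
shared memory: 6 blocks
warps: 2 blocks
blocks: 24 blocks

Answer: 2 blocks, 28 active warps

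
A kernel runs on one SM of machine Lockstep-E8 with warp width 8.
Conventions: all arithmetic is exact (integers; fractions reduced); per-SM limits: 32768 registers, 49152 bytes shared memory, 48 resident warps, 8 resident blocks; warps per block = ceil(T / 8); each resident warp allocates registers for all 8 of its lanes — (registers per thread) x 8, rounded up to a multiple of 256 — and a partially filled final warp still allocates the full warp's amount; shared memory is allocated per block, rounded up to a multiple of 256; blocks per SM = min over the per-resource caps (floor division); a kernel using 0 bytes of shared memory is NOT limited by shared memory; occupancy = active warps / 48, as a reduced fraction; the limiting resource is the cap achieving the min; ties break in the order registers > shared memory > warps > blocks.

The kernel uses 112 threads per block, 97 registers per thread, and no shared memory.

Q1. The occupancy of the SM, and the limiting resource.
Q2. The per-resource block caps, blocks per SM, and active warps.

Answer: occupancy 7/12, limited by registers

registers: 2 blocks
shared memory: no limit (kernel uses none)
warps: 3 blocks
blocks: 8 blocks

Answer: 2 blocks, 28 active warps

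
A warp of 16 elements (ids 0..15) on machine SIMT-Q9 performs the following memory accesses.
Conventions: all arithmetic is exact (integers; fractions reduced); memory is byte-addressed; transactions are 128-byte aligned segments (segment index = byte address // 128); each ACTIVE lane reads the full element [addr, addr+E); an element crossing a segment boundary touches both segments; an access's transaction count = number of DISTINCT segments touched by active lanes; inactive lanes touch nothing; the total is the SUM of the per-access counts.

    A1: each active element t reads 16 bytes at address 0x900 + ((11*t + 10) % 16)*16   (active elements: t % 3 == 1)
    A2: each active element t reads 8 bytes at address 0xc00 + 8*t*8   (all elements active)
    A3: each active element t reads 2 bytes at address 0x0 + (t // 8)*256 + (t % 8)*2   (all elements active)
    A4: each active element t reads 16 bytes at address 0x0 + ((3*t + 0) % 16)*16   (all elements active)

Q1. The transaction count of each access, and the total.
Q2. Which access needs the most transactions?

A1: 2 transactions
A2: 8 transactions
A3: 2 transactions
A4: 2 transactions

Answer: 2,8,2,2; total 14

Answer: A2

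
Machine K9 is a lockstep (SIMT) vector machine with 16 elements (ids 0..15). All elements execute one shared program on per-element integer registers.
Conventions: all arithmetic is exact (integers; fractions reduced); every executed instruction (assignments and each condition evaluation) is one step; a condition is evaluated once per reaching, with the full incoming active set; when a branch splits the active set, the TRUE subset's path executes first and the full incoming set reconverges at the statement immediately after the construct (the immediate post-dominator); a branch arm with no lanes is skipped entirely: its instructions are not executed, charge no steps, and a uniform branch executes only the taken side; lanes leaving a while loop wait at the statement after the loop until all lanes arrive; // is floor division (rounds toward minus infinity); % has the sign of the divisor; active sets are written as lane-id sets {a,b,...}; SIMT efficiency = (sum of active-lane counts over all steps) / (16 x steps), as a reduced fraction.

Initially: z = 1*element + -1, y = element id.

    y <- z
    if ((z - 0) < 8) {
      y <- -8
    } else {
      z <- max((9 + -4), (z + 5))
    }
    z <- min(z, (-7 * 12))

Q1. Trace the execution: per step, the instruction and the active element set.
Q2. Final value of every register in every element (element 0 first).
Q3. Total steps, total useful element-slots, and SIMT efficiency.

step 0: y <- z                       {0,1,2,3,4,5,6,7,8,9,10,11,12,13,14,15}
step 1: eval ((z - 0) < 8)           {0,1,2,3,4,5,6,7,8,9,10,11,12,13,14,15}
step 2: y <- -8                      {0,1,2,3,4,5,6,7,8}
step 3: z <- max((9 + -4), (z + 5))  {9,10,11,12,13,14,15}
step 4: z <- min(z, (-7 * 12))       {0,1,2,3,4,5,6,7,8,9,10,11,12,13,14,15}

Answer: 5 steps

z: -84,-84,-84,-84,-84,-84,-84,-84,-84,-84,-84,-84,-84,-84,-84,-84
y: -8,-8,-8,-8,-8,-8,-8,-8,-8,8,9,10,11,12,13,14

steps = 5; useful = 64; efficiency = 64/80 = 4/5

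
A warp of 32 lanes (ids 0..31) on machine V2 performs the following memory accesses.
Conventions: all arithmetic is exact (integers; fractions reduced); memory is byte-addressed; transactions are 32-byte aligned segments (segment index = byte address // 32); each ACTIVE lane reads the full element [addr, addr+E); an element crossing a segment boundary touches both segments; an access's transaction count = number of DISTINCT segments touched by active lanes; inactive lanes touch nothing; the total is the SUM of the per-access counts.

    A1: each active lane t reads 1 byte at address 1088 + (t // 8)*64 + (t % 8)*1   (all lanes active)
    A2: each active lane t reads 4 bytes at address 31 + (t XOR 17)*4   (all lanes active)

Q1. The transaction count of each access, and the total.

A1: 4 transactions
A2: 5 transactions

Answer: 4,5; total 9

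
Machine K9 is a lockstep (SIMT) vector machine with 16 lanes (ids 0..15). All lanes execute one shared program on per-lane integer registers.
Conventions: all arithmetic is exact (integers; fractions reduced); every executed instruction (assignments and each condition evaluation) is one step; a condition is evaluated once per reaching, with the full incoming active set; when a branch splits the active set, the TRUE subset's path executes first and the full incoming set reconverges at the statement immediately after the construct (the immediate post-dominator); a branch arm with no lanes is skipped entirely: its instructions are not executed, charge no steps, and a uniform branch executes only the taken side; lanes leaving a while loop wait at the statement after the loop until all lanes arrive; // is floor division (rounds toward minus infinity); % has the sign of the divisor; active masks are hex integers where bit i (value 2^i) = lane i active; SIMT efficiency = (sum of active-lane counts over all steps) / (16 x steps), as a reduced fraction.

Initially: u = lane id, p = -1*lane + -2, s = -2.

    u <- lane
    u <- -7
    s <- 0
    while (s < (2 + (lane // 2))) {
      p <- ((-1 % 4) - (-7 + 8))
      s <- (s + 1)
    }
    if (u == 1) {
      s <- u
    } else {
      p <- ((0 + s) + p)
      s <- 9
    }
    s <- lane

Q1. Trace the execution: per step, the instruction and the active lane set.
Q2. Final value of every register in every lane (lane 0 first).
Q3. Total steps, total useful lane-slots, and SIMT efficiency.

step 0: u <- lane                    0xffff
step 1: u <- -7                      0xffff
step 2: s <- 0                       0xffff
step 3: eval (s < (2 + (lane // 2))) 0xffff
step 4: p <- ((-1 % 4) - (-7 + 8))   0xffff
step 5: s <- (s + 1)                 0xffff
step 6: eval (s < (2 + (lane // 2))) 0xffff
step 7: p <- ((-1 % 4) - (-7 + 8))   0xffff
step 8: s <- (s + 1)                 0xffff
step 9: eval (s < (2 + (lane // 2))) 0xffff
step 10: p <- ((-1 % 4) - (-7 + 8))   0xfffc
step 11: s <- (s + 1)                 0xfffc
step 12: eval (s < (2 + (lane // 2))) 0xfffc
step 13: p <- ((-1 % 4) - (-7 + 8))   0xfff0
step 14: s <- (s + 1)                 0xfff0
step 15: eval (s < (2 + (lane // 2))) 0xfff0
step 16: p <- ((-1 % 4) - (-7 + 8))   0xffc0
step 17: s <- (s + 1)                 0xffc0
step 18: eval (s < (2 + (lane // 2))) 0xffc0
step 19: p <- ((-1 % 4) - (-7 + 8))   0xff00
step 20: s <- (s + 1)                 0xff00
step 21: eval (s < (2 + (lane // 2))) 0xff00
step 22: p <- ((-1 % 4) - (-7 + 8))   0xfc00
step 23: s <- (s + 1)                 0xfc00
step 24: eval (s < (2 + (lane // 2))) 0xfc00
step 25: p <- ((-1 % 4) - (-7 + 8))   0xf000
step 26: s <- (s + 1)                 0xf000
step 27: eval (s < (2 + (lane // 2))) 0xf000
step 28: p <- ((-1 % 4) - (-7 + 8))   0xc000
step 29: s <- (s + 1)                 0xc000
step 30: eval (s < (2 + (lane // 2))) 0xc000
step 31: eval (u == 1)                0xffff
step 32: p <- ((0 + s) + p)           0xffff
step 33: s <- 9                       0xffff
step 34: s <- lane                    0xffff

Answer: 35 steps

u: -7,-7,-7,-7,-7,-7,-7,-7,-7,-7,-7,-7,-7,-7,-7,-7
p: 4,4,5,5,6,6,7,7,8,8,9,9,10,10,11,11
s: 0,1,2,3,4,5,6,7,8,9,10,11,12,13,14,15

steps = 35; useful = 392; efficiency = 392/560 = 7/10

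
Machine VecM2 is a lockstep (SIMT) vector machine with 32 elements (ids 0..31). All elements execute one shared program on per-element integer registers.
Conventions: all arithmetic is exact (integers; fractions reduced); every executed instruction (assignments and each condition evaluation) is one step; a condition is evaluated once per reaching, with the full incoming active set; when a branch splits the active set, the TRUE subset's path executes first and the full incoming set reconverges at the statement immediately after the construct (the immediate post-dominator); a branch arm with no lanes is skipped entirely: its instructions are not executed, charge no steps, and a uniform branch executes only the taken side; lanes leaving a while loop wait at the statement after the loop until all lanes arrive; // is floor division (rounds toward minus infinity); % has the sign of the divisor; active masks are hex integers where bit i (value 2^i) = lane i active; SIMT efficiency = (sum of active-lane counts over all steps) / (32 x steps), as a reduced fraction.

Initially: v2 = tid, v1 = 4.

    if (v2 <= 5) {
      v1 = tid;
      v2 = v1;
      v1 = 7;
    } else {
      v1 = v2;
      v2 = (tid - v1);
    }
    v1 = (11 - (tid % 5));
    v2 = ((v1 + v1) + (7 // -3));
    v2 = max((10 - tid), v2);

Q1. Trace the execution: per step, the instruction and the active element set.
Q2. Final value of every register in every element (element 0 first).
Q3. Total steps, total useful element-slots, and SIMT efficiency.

step 0: eval (v2 <= 5)               0xffffffff
step 1: v1 <- tid                    0x0000003f
step 2: v2 <- v1                     0x0000003f
step 3: v1 <- 7                      0x0000003f
step 4: v1 <- v2                     0xffffffc0
step 5: v2 <- (tid - v1)             0xffffffc0
step 6: v1 <- (11 - (tid % 5))       0xffffffff
step 7: v2 <- ((v1 + v1) + (7 // -3)) 0xffffffff
step 8: v2 <- max((10 - tid), v2)    0xffffffff

Answer: 9 steps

v2: 19,17,15,13,11,19,17,15,13,11,19,17,15,13,11,19,17,15,13,11,19,17,15,13,11,19,17,15,13,11,19,17
v1: 11,10,9,8,7,11,10,9,8,7,11,10,9,8,7,11,10,9,8,7,11,10,9,8,7,11,10,9,8,7,11,10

steps = 9; useful = 198; efficiency = 198/288 = 11/16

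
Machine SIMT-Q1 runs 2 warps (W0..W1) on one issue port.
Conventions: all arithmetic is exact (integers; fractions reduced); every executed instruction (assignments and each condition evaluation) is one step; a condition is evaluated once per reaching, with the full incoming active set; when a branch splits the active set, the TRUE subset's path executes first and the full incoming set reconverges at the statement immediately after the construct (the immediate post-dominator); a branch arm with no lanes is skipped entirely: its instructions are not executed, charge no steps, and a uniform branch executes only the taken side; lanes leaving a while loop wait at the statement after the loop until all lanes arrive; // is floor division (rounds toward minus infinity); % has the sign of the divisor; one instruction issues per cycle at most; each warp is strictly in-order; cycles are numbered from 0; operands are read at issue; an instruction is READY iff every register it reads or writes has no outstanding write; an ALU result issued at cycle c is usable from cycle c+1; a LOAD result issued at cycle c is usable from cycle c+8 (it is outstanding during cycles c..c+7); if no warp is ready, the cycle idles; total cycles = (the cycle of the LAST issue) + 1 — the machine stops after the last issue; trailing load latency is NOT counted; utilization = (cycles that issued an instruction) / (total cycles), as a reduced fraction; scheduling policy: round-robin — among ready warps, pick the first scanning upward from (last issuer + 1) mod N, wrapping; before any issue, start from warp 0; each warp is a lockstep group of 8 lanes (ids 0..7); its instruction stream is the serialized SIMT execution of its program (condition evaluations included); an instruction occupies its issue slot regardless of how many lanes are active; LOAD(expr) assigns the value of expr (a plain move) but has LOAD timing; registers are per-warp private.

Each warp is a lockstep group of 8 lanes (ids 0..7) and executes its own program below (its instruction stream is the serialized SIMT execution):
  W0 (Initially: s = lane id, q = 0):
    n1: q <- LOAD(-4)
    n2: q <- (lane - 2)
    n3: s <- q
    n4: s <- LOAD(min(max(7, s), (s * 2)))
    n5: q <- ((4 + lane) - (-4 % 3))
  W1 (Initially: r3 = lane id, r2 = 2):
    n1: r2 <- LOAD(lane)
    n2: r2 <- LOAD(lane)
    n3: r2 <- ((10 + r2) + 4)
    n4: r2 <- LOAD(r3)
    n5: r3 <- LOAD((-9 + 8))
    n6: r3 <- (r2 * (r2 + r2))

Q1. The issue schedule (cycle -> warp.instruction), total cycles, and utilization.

cycle 0: W0.I0
cycle 1: W1.I0
cycle 2: idle
cycle 3: idle
cycle 4: idle
cycle 5: idle
cycle 6: idle
cycle 7: idle
cycle 8: W0.I1
cycle 9: W1.I1
cycle 10: W0.I2
cycle 11: W0.I3
cycle 12: W0.I4
cycle 13: idle
cycle 14: idle
cycle 15: idle
cycle 16: idle
cycle 17: W1.I2
cycle 18: W1.I3
cycle 19: W1.I4
cycle 20: idle
cycle 21: idle
cycle 22: idle
cycle 23: idle
cycle 24: idle
cycle 25: idle
cycle 26: idle
cycle 27: W1.I5

Answer: 28 cycles, utilization 11/28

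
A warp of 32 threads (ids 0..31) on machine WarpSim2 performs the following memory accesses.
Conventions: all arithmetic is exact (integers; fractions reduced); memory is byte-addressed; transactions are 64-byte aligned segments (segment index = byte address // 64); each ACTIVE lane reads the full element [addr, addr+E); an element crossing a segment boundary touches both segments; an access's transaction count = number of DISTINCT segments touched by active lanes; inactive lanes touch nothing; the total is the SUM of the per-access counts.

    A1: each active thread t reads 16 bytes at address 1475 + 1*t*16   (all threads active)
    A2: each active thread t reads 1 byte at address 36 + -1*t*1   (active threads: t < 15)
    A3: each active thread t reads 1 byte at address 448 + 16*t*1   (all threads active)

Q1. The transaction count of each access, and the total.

A1: 9 transactions
A2: 1 transaction
A3: 8 transactions

Answer: 9,1,8; total 18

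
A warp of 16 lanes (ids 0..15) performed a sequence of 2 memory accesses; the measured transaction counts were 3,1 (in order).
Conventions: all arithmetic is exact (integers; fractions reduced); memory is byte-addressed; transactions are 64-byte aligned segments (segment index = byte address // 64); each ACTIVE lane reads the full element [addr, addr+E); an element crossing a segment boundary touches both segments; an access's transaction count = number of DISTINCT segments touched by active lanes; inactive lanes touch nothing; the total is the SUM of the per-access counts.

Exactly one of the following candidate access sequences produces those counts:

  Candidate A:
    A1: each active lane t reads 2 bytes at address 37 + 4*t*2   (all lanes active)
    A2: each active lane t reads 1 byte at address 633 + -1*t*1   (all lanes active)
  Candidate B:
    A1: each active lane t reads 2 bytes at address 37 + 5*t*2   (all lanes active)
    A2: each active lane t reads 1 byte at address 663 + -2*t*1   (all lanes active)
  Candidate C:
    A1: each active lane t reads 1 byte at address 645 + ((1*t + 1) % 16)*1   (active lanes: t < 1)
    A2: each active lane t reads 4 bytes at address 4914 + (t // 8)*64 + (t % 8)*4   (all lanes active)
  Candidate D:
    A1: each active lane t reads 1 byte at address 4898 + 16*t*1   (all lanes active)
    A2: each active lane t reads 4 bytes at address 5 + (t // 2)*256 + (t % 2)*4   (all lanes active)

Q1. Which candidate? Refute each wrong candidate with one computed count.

B: A2 gives 2 transactions, not 1
C: A1 gives 1 transaction, not 3
D: A1 gives 5 transactions, not 3
A: all counts match (3,1)

Answer: A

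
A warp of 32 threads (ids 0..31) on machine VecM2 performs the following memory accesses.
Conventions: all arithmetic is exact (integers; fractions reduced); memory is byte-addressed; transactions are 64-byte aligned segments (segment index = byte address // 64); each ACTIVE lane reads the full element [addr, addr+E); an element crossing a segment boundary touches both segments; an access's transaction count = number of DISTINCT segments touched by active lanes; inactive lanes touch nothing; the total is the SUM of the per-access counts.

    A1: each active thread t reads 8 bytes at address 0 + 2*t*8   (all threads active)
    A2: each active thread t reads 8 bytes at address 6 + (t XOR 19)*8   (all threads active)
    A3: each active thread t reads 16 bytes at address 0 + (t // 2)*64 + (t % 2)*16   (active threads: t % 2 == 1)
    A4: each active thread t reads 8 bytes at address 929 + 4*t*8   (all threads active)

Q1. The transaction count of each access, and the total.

A1: 8 transactions
A2: 5 transactions
A3: 16 transactions
A4: 17 transactions

Answer: 8,5,16,17; total 46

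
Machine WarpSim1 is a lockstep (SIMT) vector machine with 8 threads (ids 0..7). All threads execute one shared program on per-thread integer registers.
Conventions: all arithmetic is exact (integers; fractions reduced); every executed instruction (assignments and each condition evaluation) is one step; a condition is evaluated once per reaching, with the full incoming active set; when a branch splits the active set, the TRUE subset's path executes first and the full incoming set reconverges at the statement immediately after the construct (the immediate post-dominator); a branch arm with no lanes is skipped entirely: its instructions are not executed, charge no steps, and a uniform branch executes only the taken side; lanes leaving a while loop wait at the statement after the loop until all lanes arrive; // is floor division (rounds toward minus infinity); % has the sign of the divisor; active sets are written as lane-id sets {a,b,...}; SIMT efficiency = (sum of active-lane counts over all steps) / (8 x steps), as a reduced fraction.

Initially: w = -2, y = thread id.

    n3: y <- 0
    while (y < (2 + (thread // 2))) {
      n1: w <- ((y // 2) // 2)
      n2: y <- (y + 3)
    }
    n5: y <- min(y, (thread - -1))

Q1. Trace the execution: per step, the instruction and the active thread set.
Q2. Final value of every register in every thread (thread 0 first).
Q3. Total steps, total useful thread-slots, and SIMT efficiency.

step 0: y <- 0                       {0,1,2,3,4,5,6,7}
step 1: eval (y < (2 + (thread // 2))) {0,1,2,3,4,5,6,7}
step 2: w <- ((y // 2) // 2)         {0,1,2,3,4,5,6,7}
step 3: y <- (y + 3)                 {0,1,2,3,4,5,6,7}
step 4: eval (y < (2 + (thread // 2))) {0,1,2,3,4,5,6,7}
step 5: w <- ((y // 2) // 2)         {4,5,6,7}
step 6: y <- (y + 3)                 {4,5,6,7}
step 7: eval (y < (2 + (thread // 2))) {4,5,6,7}
step 8: y <- min(y, (thread - -1))   {0,1,2,3,4,5,6,7}

Answer: 9 steps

w: 0,0,0,0,0,0,0,0
y: 1,2,3,3,5,6,6,6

steps = 9; useful = 60; efficiency = 60/72 = 5/6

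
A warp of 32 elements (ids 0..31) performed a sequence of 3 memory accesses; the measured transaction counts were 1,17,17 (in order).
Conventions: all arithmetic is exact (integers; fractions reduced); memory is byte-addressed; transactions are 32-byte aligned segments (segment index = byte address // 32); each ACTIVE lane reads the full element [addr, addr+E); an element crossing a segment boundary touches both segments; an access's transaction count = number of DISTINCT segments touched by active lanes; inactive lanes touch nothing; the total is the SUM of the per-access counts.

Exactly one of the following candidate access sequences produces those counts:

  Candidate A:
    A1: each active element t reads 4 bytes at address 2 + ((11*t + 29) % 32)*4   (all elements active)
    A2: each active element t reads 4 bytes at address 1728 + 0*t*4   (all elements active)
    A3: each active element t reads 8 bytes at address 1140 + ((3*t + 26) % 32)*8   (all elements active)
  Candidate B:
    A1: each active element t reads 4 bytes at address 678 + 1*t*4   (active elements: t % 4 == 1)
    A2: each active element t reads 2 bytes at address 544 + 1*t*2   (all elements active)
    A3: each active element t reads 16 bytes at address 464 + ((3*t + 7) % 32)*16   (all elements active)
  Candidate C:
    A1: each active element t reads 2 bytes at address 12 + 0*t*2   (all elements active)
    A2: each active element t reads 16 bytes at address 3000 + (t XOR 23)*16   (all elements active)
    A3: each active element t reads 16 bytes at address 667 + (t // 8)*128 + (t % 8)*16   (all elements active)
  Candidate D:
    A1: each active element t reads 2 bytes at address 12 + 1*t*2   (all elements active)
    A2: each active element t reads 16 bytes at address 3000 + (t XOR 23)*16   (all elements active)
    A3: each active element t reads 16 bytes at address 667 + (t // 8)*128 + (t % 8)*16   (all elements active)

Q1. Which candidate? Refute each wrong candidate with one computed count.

A: A1 gives 5 transactions, not 1
B: A1 gives 4 transactions, not 1
D: A1 gives 3 transactions, not 1
C: all counts match (1,17,17)

Answer: C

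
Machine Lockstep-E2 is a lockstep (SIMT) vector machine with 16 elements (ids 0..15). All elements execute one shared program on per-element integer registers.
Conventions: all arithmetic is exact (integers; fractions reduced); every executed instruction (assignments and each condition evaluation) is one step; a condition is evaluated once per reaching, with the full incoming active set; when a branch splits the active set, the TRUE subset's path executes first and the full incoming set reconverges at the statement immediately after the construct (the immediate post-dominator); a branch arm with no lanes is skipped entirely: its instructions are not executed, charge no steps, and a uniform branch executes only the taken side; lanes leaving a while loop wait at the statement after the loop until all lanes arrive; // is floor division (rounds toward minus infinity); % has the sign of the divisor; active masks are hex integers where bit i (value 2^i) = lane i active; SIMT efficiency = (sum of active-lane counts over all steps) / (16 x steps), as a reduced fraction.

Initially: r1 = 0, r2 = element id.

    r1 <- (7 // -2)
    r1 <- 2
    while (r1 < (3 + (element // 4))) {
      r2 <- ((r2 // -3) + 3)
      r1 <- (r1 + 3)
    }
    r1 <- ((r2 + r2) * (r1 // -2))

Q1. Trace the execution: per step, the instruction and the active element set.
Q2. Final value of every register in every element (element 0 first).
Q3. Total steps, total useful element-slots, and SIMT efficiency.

step 0: r1 <- (7 // -2)              0xffff
step 1: r1 <- 2                      0xffff
step 2: eval (r1 < (3 + (element // 4))) 0xffff
step 3: r2 <- ((r2 // -3) + 3)       0xffff
step 4: r1 <- (r1 + 3)               0xffff
step 5: eval (r1 < (3 + (element // 4))) 0xffff
step 6: r2 <- ((r2 // -3) + 3)       0xf000
step 7: r1 <- (r1 + 3)               0xf000
step 8: eval (r1 < (3 + (element // 4))) 0xf000
step 9: r1 <- ((r2 + r2) * (r1 // -2)) 0xffff

Answer: 10 steps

r1: -18,-12,-12,-12,-6,-6,-6,0,0,0,6,6,-24,-24,-24,-24
r2: 3,2,2,2,1,1,1,0,0,0,-1,-1,3,3,3,3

steps = 10; useful = 124; efficiency = 124/160 = 31/40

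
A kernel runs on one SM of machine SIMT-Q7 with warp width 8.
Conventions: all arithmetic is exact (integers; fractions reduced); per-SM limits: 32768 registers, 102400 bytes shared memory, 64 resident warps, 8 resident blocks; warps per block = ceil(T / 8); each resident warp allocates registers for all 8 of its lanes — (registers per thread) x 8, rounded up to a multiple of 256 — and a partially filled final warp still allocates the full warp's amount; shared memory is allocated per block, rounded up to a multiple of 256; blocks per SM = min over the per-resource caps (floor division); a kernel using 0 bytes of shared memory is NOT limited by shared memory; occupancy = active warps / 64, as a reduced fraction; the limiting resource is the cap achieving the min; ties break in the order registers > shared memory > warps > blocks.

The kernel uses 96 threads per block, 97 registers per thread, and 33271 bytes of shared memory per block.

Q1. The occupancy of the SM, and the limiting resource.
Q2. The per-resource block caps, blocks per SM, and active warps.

Answer: occupancy 3/8, limited by registers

registers: 2 blocks
shared memory: 3 blocks
warps: 5 blocks
blocks: 8 blocks

Answer: 2 blocks, 24 active warps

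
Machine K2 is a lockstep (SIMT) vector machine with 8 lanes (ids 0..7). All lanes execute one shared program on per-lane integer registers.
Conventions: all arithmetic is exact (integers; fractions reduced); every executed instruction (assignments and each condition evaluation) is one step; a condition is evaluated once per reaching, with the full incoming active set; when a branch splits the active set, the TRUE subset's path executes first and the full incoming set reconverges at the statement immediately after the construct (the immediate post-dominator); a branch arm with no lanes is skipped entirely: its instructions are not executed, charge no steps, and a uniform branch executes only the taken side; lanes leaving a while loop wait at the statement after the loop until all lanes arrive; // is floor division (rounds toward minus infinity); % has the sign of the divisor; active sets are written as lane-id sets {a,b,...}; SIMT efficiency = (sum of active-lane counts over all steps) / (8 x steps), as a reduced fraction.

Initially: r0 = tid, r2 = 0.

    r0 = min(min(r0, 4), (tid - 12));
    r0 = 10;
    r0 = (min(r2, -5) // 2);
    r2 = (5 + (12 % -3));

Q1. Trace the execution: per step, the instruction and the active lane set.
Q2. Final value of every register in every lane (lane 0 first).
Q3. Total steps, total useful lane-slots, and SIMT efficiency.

step 0: r0 <- min(min(r0, 4), (tid - 12)) {0,1,2,3,4,5,6,7}
step 1: r0 <- 10                     {0,1,2,3,4,5,6,7}
step 2: r0 <- (min(r2, -5) // 2)     {0,1,2,3,4,5,6,7}
step 3: r2 <- (5 + (12 % -3))        {0,1,2,3,4,5,6,7}

Answer: 4 steps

r0: -3,-3,-3,-3,-3,-3,-3,-3
r2: 5,5,5,5,5,5,5,5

steps = 4; useful = 32; efficiency = 32/32 = 1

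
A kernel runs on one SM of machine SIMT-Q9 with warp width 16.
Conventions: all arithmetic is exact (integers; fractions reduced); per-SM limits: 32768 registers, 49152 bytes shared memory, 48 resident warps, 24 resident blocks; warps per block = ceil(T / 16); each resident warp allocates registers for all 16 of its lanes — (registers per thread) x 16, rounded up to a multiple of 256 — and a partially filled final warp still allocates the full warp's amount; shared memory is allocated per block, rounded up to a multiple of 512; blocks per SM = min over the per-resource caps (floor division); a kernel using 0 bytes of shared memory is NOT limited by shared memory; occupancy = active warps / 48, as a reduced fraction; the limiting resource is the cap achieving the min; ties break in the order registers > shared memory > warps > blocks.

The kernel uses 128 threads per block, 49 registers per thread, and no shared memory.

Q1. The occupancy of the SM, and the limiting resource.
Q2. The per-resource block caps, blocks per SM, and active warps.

Answer: occupancy 2/3, limited by registers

registers: 4 blocks
shared memory: no limit (kernel uses none)
warps: 6 blocks
blocks: 24 blocks

Answer: 4 blocks, 32 active warps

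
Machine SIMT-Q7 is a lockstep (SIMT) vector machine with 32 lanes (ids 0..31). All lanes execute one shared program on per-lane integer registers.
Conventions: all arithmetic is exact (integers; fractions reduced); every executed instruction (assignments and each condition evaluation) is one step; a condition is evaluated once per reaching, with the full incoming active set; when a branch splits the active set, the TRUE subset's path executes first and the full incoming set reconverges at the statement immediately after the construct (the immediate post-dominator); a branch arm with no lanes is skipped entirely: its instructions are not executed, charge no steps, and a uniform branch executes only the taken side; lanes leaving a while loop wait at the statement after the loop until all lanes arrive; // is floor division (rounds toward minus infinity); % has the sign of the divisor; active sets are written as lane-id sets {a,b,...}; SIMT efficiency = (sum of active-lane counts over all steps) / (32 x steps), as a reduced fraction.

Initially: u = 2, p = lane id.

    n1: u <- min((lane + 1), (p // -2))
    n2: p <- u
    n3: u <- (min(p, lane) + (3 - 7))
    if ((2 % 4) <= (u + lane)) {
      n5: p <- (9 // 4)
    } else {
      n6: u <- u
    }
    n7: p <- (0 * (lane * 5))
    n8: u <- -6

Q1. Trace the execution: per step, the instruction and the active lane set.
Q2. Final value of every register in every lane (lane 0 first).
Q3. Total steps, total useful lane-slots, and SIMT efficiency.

step 0: u <- min((lane + 1), (p // -2)) {0,1,2,3,4,5,6,7,8,9,10,11,12,13,14,15,16,17,18,19,20,21,22,23,24,25,26,27,28,29,30,31}
step 1: p <- u                       {0,1,2,3,4,5,6,7,8,9,10,11,12,13,14,15,16,17,18,19,20,21,22,23,24,25,26,27,28,29,30,31}
step 2: u <- (min(p, lane) + (3 - 7)) {0,1,2,3,4,5,6,7,8,9,10,11,12,13,14,15,16,17,18,19,20,21,22,23,24,25,26,27,28,29,30,31}
step 3: eval ((2 % 4) <= (u + lane)) {0,1,2,3,4,5,6,7,8,9,10,11,12,13,14,15,16,17,18,19,20,21,22,23,24,25,26,27,28,29,30,31}
step 4: p <- (9 // 4)                {12,13,14,15,16,17,18,19,20,21,22,23,24,25,26,27,28,29,30,31}
step 5: u <- u                       {0,1,2,3,4,5,6,7,8,9,10,11}
step 6: p <- (0 * (lane * 5))        {0,1,2,3,4,5,6,7,8,9,10,11,12,13,14,15,16,17,18,19,20,21,22,23,24,25,26,27,28,29,30,31}
step 7: u <- -6                      {0,1,2,3,4,5,6,7,8,9,10,11,12,13,14,15,16,17,18,19,20,21,22,23,24,25,26,27,28,29,30,31}

Answer: 8 steps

u: -6,-6,-6,-6,-6,-6,-6,-6,-6,-6,-6,-6,-6,-6,-6,-6,-6,-6,-6,-6,-6,-6,-6,-6,-6,-6,-6,-6,-6,-6,-6,-6
p: 0,0,0,0,0,0,0,0,0,0,0,0,0,0,0,0,0,0,0,0,0,0,0,0,0,0,0,0,0,0,0,0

steps = 8; useful = 224; efficiency = 224/256 = 7/8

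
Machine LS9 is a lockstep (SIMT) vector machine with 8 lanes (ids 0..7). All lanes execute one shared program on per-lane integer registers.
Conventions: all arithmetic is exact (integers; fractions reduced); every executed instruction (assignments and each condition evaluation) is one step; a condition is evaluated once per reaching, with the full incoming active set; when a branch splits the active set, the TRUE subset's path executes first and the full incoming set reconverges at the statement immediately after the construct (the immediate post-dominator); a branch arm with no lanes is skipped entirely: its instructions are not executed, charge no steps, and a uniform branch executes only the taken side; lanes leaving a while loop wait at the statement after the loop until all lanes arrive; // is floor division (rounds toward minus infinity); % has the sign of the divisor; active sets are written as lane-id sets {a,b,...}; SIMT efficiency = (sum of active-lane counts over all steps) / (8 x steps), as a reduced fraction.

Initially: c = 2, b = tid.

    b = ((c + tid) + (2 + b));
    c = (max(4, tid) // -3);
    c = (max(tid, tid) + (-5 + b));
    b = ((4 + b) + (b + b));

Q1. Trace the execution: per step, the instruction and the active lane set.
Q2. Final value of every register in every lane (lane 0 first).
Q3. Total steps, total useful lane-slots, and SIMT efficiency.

step 0: b <- ((c + tid) + (2 + b))   {0,1,2,3,4,5,6,7}
step 1: c <- (max(4, tid) // -3)     {0,1,2,3,4,5,6,7}
step 2: c <- (max(tid, tid) + (-5 + b)) {0,1,2,3,4,5,6,7}
step 3: b <- ((4 + b) + (b + b))     {0,1,2,3,4,5,6,7}

Answer: 4 steps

c: -1,2,5,8,11,14,17,20
b: 16,22,28,34,40,46,52,58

steps = 4; useful = 32; efficiency = 32/32 = 1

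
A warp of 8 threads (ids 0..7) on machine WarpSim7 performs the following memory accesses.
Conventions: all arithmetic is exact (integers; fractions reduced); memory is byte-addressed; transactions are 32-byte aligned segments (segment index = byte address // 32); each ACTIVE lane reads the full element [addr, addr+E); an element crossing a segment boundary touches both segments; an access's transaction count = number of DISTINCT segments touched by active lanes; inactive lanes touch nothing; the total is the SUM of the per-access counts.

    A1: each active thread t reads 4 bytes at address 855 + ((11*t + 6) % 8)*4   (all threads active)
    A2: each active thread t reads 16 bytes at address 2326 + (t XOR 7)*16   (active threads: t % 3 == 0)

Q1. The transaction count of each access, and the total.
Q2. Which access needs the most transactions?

A1: 2 transactions
A2: 4 transactions

Answer: 2,4; total 6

Answer: A2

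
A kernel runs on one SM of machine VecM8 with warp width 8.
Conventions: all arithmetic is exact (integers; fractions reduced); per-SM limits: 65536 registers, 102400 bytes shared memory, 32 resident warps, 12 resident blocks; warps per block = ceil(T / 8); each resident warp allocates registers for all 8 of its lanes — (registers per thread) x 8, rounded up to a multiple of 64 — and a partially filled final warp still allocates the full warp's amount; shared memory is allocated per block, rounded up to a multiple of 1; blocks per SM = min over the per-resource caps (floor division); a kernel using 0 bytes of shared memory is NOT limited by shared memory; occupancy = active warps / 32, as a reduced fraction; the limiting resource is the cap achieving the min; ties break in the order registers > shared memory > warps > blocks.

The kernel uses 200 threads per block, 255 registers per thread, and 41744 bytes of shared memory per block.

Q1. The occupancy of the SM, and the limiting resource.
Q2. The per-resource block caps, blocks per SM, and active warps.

Answer: occupancy 25/32, limited by registers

registers: 1 block
shared memory: 2 blocks
warps: 1 block
blocks: 12 blocks

Answer: 1 block, 25 active warps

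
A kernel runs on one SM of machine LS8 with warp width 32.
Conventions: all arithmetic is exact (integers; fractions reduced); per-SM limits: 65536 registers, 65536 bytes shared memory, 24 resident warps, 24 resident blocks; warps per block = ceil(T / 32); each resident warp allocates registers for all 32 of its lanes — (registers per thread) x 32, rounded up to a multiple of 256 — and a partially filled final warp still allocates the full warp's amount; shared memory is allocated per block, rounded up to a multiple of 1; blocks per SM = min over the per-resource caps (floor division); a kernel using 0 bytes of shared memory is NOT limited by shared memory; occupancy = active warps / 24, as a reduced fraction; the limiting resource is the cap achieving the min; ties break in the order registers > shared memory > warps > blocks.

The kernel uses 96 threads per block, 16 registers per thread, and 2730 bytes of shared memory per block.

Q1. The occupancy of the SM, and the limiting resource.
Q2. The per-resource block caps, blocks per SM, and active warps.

Answer: occupancy 1, limited by warps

registers: 42 blocks
shared memory: 24 blocks
warps: 8 blocks
blocks: 24 blocks

Answer: 8 blocks, 24 active warps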